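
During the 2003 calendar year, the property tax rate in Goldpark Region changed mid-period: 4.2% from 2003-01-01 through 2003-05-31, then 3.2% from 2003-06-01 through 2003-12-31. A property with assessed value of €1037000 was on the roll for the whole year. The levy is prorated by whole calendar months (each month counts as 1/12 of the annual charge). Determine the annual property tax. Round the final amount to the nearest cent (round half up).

€37504.83

2003-01-01 to 2003-05-31: 5 months at 4.2% → €1037000 × 4.2% × 5/12 = €18147.5000
2003-06-01 to 2003-12-31: 7 months at 3.2% → €1037000 × 3.2% × 7/12 = €19357.3333
Total = €37504.8333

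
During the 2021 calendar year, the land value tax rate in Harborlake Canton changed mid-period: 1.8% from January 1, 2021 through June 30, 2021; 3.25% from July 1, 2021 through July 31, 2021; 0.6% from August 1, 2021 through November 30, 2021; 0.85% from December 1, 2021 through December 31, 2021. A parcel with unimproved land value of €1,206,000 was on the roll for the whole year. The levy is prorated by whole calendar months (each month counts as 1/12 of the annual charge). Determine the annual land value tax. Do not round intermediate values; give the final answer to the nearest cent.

€17,386.50

January 1 – June 30, 2021: 6 months at 1.8% → €1,206,000 × 1.8% × 6/12 = €10,854.0000
July 1 – July 31, 2021: 1 month at 3.25% → €1,206,000 × 3.25% × 1/12 = €3,266.2500
August 1 – November 30, 2021: 4 months at 0.6% → €1,206,000 × 0.6% × 4/12 = €2,412.0000
December 1 – December 31, 2021: 1 month at 0.85% → €1,206,000 × 0.85% × 1/12 = €854.2500
Total = €17,386.5000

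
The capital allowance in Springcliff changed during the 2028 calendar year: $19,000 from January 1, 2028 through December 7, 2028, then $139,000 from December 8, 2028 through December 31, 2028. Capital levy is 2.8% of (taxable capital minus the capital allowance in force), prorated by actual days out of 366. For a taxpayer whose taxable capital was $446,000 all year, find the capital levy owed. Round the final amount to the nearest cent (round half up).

January 1 – December 7, 2028: 342 days, exemption $19,000 → ($446,000 − $19,000) × 2.8% × 342/366 = $11,172.0000
December 8 – December 31, 2028: 24 days, exemption $139,000 → ($446,000 − $139,000) × 2.8% × 24/366 = $563.6721
Total = $11,735.6721

$11,735.67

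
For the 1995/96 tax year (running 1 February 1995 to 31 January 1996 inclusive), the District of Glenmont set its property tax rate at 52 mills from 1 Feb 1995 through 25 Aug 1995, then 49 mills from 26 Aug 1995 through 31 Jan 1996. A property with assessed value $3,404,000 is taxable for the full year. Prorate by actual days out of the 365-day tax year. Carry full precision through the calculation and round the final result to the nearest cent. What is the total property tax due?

$172,559.48

1 Feb – 25 Aug 1995: 206 days at 52 mills → $3,404,000 × 5.2% × 206/365 = $99,900.4055
26 Aug 1995 – 31 Jan 1996: 159 days at 49 mills → $3,404,000 × 4.9% × 159/365 = $72,659.0795
Total = $172,559.4849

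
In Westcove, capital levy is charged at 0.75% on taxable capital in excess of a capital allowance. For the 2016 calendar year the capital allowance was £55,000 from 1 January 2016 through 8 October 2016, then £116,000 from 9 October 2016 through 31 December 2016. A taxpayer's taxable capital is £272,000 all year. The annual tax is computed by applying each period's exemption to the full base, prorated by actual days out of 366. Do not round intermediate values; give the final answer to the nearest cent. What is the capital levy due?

£1,522.50

1 January – 8 October 2016: 282 days, exemption £55,000 → (£272,000 − £55,000) × 0.75% × 282/366 = £1,253.9754
9 October – 31 December 2016: 84 days, exemption £116,000 → (£272,000 − £116,000) × 0.75% × 84/366 = £268.5246
Total = £1,522.5000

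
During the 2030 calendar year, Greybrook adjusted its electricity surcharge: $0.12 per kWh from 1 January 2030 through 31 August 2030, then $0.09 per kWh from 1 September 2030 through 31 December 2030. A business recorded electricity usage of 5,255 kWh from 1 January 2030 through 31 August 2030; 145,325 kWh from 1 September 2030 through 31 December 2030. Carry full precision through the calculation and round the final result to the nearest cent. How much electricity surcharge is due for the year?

$13,709.85

1 January – 31 August 2030: 5,255 kWh at $0.12/kWh → $630.60
1 September – 31 December 2030: 145,325 kWh at $0.09/kWh → $13,079.25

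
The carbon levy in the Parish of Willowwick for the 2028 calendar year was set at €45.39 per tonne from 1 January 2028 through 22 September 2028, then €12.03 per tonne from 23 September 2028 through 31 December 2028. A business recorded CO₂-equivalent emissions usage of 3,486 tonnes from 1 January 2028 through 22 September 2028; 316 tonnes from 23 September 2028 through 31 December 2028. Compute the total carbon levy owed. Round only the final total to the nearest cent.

1 January – 22 September 2028: 3,486 tonnes at €45.39/tonne → €158,229.54
23 September – 31 December 2028: 316 tonnes at €12.03/tonne → €3,801.48

€162,031.02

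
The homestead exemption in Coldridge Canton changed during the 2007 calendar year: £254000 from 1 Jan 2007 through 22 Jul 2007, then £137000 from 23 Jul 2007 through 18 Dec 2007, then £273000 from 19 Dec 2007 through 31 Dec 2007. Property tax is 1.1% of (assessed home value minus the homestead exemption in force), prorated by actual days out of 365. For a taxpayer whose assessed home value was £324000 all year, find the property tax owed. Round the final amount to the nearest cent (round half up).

£1287.93

1 Jan – 22 Jul 2007: 203 days, exemption £254000 → (£324000 − £254000) × 1.1% × 203/365 = £428.2466
23 Jul – 18 Dec 2007: 149 days, exemption £137000 → (£324000 − £137000) × 1.1% × 149/365 = £839.7068
19 Dec – 31 Dec 2007: 13 days, exemption £273000 → (£324000 − £273000) × 1.1% × 13/365 = £19.9808
Total = £1287.9342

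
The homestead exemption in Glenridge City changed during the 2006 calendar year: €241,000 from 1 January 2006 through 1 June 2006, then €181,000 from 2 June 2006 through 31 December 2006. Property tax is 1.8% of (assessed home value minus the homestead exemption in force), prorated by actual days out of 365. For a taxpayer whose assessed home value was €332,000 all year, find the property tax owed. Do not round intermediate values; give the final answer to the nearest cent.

1 January – 1 June 2006: 152 days, exemption €241,000 → (€332,000 − €241,000) × 1.8% × 152/365 = €682.1260
2 June – 31 December 2006: 213 days, exemption €181,000 → (€332,000 − €181,000) × 1.8% × 213/365 = €1,586.1205
Total = €2,268.2466

€2,268.25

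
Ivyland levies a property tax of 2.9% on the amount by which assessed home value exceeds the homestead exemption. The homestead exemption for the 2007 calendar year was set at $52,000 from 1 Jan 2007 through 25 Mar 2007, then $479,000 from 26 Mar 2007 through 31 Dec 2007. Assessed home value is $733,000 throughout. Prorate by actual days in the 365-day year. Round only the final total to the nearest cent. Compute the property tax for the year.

$10,215.79

1 Jan – 25 Mar 2007: 84 days, exemption $52,000 → ($733,000 − $52,000) × 2.9% × 84/365 = $4,544.9753
26 Mar – 31 Dec 2007: 281 days, exemption $479,000 → ($733,000 − $479,000) × 2.9% × 281/365 = $5,670.8110
Total = $10,215.7863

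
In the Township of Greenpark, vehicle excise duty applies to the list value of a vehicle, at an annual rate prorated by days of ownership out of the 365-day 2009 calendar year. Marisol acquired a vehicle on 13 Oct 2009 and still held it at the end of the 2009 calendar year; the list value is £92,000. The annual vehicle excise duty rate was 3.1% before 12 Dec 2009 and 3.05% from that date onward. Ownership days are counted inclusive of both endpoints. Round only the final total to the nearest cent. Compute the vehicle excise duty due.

£622.58

13 Oct – 11 Dec 2009: 60 days at 3.1% → £92,000 × 3.1% × 60/365 = £468.8219
12 Dec – 31 Dec 2009: 20 days at 3.05% → £92,000 × 3.05% × 20/365 = £153.7534
Total = £622.5753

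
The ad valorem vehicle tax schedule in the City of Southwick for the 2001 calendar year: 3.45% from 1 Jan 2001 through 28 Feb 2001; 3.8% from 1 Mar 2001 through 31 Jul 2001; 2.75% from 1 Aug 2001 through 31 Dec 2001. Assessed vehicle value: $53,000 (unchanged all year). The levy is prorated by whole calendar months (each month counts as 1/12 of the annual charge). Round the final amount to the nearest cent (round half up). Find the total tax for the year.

1 Jan – 28 Feb 2001: 2 months at 3.45% → $53,000 × 3.45% × 2/12 = $304.7500
1 Mar – 31 Jul 2001: 5 months at 3.8% → $53,000 × 3.8% × 5/12 = $839.1667
1 Aug – 31 Dec 2001: 5 months at 2.75% → $53,000 × 2.75% × 5/12 = $607.2917
Total = $1,751.2083

$1,751.21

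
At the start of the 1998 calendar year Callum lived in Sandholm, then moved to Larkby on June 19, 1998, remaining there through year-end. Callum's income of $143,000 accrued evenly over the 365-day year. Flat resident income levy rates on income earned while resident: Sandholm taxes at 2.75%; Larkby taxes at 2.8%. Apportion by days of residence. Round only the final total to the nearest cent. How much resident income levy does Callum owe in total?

Sandholm, January 1 – June 18, 1998: 169 days → $143,000 × 2.75% × 169/365 = $1,820.8014
Larkby, June 19 – December 31, 1998: 196 days → $143,000 × 2.8% × 196/365 = $2,150.0932
Total = $3,970.8945

$3,970.89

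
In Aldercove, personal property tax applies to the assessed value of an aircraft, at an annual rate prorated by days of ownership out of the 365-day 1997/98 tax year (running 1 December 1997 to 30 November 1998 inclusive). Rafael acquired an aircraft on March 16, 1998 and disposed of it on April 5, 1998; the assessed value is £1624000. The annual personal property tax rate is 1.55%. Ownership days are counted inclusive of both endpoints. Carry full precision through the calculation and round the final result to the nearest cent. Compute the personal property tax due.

£1448.25

Days held (March 16 – April 5, 1998): 21 out of 365
Tax = £1624000 × 1.55% × 21/365 = £1448.2521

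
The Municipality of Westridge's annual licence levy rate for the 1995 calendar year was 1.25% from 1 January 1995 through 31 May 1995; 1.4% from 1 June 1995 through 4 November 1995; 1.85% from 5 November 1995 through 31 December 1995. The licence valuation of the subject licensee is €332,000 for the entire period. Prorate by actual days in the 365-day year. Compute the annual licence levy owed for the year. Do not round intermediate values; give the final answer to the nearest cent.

€4,675.29

1 January – 31 May 1995: 151 days at 1.25% → €332,000 × 1.25% × 151/365 = €1,716.8493
1 June – 4 November 1995: 157 days at 1.4% → €332,000 × 1.4% × 157/365 = €1,999.2767
5 November – 31 December 1995: 57 days at 1.85% → €332,000 × 1.85% × 57/365 = €959.1616
Total = €4,675.2877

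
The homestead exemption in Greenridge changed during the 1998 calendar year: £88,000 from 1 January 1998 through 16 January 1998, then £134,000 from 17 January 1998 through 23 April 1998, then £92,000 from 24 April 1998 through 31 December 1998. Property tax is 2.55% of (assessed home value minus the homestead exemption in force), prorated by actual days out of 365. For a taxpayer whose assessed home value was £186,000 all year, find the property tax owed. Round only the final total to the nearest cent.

£2,116.85

1 January – 16 January 1998: 16 days, exemption £88,000 → (£186,000 − £88,000) × 2.55% × 16/365 = £109.5452
17 January – 23 April 1998: 97 days, exemption £134,000 → (£186,000 − £134,000) × 2.55% × 97/365 = £352.3890
24 April – 31 December 1998: 252 days, exemption £92,000 → (£186,000 − £92,000) × 2.55% × 252/365 = £1,654.9151
Total = £2,116.8493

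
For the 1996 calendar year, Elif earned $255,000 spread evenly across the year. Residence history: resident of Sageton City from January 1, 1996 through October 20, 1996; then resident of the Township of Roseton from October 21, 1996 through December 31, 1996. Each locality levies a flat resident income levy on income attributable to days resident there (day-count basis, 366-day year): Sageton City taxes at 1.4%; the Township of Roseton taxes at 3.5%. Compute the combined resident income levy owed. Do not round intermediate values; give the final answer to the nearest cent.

$4,623.44

Sageton City, January 1 – October 20, 1996: 294 days → $255,000 × 1.4% × 294/366 = $2,867.7049
The Township of Roseton, October 21 – December 31, 1996: 72 days → $255,000 × 3.5% × 72/366 = $1,755.7377
Total = $4,623.4426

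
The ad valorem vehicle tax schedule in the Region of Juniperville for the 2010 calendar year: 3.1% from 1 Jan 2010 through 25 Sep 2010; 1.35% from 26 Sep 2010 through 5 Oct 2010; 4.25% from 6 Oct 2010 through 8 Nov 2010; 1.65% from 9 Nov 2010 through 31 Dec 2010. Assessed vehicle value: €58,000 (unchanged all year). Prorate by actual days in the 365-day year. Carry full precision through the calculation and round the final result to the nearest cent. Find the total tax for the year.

1 Jan – 25 Sep 2010: 268 days at 3.1% → €58,000 × 3.1% × 268/365 = €1,320.1753
26 Sep – 5 Oct 2010: 10 days at 1.35% → €58,000 × 1.35% × 10/365 = €21.4521
6 Oct – 8 Nov 2010: 34 days at 4.25% → €58,000 × 4.25% × 34/365 = €229.6164
9 Nov – 31 Dec 2010: 53 days at 1.65% → €58,000 × 1.65% × 53/365 = €138.9616
Total = €1,710.2055

€1,710.21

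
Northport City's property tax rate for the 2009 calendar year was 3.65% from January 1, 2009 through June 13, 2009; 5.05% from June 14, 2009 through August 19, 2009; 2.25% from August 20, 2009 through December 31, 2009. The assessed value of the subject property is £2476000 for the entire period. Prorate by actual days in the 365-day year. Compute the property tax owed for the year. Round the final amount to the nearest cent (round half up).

£84011.02

January 1 – June 13, 2009: 164 days at 3.65% → £2476000 × 3.65% × 164/365 = £40606.4000
June 14 – August 19, 2009: 67 days at 5.05% → £2476000 × 5.05% × 67/365 = £22952.1808
August 20 – December 31, 2009: 134 days at 2.25% → £2476000 × 2.25% × 134/365 = £20452.4384
Total = £84011.0192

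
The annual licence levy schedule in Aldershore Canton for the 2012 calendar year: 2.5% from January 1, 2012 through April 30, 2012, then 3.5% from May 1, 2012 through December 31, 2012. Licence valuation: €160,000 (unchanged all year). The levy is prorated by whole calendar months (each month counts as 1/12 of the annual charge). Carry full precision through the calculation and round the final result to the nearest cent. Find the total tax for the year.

January 1 – April 30, 2012: 4 months at 2.5% → €160,000 × 2.5% × 4/12 = €1,333.3333
May 1 – December 31, 2012: 8 months at 3.5% → €160,000 × 3.5% × 8/12 = €3,733.3333
Total = €5,066.6667

€5,066.67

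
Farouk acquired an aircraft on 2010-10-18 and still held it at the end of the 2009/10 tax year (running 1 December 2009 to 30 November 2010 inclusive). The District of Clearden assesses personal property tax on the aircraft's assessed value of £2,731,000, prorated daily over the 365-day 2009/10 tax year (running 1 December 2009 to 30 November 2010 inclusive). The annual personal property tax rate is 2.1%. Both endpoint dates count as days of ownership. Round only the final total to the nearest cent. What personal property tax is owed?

Days held (2010-10-18 to 2010-11-30): 44 out of 365
Tax = £2,731,000 × 2.1% × 44/365 = £6,913.5452

£6,913.55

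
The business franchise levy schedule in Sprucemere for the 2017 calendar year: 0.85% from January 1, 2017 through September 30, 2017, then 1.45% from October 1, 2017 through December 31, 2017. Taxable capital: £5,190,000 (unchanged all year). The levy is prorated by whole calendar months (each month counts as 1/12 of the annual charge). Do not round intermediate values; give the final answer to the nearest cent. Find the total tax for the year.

£51,900.00

January 1 – September 30, 2017: 9 months at 0.85% → £5,190,000 × 0.85% × 9/12 = £33,086.2500
October 1 – December 31, 2017: 3 months at 1.45% → £5,190,000 × 1.45% × 3/12 = £18,813.7500
Total = £51,900.0000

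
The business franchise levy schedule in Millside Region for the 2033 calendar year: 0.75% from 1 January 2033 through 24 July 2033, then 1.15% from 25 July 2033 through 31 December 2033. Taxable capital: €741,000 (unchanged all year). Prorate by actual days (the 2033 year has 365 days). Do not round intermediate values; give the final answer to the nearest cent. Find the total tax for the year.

1 January – 24 July 2033: 205 days at 0.75% → €741,000 × 0.75% × 205/365 = €3,121.3356
25 July – 31 December 2033: 160 days at 1.15% → €741,000 × 1.15% × 160/365 = €3,735.4521
Total = €6,856.7877

€6,856.79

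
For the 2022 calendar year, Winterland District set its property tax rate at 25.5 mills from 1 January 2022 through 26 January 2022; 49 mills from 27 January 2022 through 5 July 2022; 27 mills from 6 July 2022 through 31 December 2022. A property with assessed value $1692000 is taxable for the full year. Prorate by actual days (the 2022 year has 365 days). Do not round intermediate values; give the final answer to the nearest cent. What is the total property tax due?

$61820.58

1 January – 26 January 2022: 26 days at 25.5 mills → $1692000 × 2.55% × 26/365 = $3073.4137
27 January – 5 July 2022: 160 days at 49 mills → $1692000 × 4.9% × 160/365 = $36343.2329
6 July – 31 December 2022: 179 days at 27 mills → $1692000 × 2.7% × 179/365 = $22403.9342
Total = $61820.5808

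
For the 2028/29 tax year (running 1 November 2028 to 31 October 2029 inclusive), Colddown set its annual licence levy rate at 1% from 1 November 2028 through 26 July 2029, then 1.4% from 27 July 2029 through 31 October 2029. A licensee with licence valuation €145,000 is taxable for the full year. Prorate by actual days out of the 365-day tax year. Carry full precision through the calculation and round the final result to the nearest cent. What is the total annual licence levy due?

€1,604.14

1 November 2028 – 26 July 2029: 268 days at 1% → €145,000 × 1% × 268/365 = €1,064.6575
27 July – 31 October 2029: 97 days at 1.4% → €145,000 × 1.4% × 97/365 = €539.4795
Total = €1,604.1370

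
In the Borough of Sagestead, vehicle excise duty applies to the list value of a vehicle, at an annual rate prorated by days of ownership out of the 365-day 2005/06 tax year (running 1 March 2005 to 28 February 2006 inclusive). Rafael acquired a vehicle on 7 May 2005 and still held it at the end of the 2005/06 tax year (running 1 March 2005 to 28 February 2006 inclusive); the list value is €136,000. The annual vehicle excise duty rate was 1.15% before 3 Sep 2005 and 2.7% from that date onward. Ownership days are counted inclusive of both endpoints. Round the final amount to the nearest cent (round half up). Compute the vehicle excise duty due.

€2,310.70

7 May – 2 Sep 2005: 119 days at 1.15% → €136,000 × 1.15% × 119/365 = €509.9068
3 Sep 2005 – 28 Feb 2006: 179 days at 2.7% → €136,000 × 2.7% × 179/365 = €1,800.7890
Total = €2,310.6959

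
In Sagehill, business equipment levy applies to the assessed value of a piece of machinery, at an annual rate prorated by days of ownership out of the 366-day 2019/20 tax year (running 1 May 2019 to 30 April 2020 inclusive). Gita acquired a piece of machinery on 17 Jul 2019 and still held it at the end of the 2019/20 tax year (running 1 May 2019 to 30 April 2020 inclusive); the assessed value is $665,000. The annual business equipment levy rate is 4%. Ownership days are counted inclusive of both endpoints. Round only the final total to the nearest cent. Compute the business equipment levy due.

Days held (17 Jul 2019 – 30 Apr 2020): 289 out of 366
Tax = $665,000 × 4% × 289/366 = $21,003.8251

$21,003.83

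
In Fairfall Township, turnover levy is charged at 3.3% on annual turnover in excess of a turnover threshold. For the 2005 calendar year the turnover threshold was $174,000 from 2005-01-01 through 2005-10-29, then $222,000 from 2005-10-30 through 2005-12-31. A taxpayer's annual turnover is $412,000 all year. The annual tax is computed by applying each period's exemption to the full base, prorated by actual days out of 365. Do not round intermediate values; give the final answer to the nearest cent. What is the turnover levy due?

$7,580.60

2005-01-01 to 2005-10-29: 302 days, exemption $174,000 → ($412,000 − $174,000) × 3.3% × 302/365 = $6,498.3781
2005-10-30 to 2005-12-31: 63 days, exemption $222,000 → ($412,000 − $222,000) × 3.3% × 63/365 = $1,082.2192
Total = $7,580.5973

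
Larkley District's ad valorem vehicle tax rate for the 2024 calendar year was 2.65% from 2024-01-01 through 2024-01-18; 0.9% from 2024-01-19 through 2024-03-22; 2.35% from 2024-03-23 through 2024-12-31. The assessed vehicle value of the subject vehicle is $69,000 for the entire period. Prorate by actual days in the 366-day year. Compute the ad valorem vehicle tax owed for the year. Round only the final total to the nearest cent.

$1,456.73

2024-01-01 to 2024-01-18: 18 days at 2.65% → $69,000 × 2.65% × 18/366 = $89.9262
2024-01-19 to 2024-03-22: 64 days at 0.9% → $69,000 × 0.9% × 64/366 = $108.5902
2024-03-23 to 2024-12-31: 284 days at 2.35% → $69,000 × 2.35% × 284/366 = $1,258.2131
Total = $1,456.7295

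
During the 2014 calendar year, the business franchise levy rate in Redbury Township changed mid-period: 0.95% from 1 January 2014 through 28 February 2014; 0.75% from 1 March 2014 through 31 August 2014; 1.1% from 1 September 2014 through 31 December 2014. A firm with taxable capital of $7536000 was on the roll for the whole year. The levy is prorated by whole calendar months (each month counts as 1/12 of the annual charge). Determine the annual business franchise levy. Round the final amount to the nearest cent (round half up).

$67824.00

1 January – 28 February 2014: 2 months at 0.95% → $7536000 × 0.95% × 2/12 = $11932.0000
1 March – 31 August 2014: 6 months at 0.75% → $7536000 × 0.75% × 6/12 = $28260.0000
1 September – 31 December 2014: 4 months at 1.1% → $7536000 × 1.1% × 4/12 = $27632.0000
Total = $67824.0000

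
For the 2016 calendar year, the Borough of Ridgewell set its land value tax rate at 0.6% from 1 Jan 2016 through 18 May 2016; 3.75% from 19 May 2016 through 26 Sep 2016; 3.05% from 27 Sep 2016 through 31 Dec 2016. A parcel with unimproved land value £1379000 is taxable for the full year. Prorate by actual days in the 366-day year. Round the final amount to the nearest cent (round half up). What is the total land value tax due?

1 Jan – 18 May 2016: 139 days at 0.6% → £1379000 × 0.6% × 139/366 = £3142.3115
19 May – 26 Sep 2016: 131 days at 3.75% → £1379000 × 3.75% × 131/366 = £18509.1189
27 Sep – 31 Dec 2016: 96 days at 3.05% → £1379000 × 3.05% × 96/366 = £11032.0000
Total = £32683.4303

£32683.43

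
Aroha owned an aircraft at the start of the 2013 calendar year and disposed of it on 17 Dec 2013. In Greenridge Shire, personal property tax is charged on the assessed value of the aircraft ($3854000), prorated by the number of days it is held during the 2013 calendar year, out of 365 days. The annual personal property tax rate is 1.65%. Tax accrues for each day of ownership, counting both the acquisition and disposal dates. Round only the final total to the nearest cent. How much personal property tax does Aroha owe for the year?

$61151.89

Days held (1 Jan – 17 Dec 2013): 351 out of 365
Tax = $3854000 × 1.65% × 351/365 = $61151.8932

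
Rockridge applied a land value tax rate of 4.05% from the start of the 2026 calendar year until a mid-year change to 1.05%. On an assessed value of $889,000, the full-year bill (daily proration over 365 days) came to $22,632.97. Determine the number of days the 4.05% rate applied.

182 days

Let d = days at the first rate; then 365 − d days at the second rate.
$889,000 × [4.05%·d + 1.05%·(365−d)] / 365 = $22,632.97
Solving gives d = 182, so the new rate took effect on 2 July 2026.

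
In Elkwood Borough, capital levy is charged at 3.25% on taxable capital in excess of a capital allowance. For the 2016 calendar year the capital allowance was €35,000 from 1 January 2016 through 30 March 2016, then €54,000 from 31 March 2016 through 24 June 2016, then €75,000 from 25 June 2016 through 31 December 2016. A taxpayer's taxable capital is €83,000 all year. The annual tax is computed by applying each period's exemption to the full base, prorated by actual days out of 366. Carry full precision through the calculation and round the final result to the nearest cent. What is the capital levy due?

1 January – 30 March 2016: 90 days, exemption €35,000 → (€83,000 − €35,000) × 3.25% × 90/366 = €383.6066
31 March – 24 June 2016: 86 days, exemption €54,000 → (€83,000 − €54,000) × 3.25% × 86/366 = €221.4617
25 June – 31 December 2016: 190 days, exemption €75,000 → (€83,000 − €75,000) × 3.25% × 190/366 = €134.9727
Total = €740.0410

€740.04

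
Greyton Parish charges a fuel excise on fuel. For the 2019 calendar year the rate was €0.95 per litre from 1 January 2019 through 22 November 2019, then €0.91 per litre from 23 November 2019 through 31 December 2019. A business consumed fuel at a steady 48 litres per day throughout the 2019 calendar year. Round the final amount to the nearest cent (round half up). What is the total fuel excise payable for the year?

1 January – 22 November 2019: 326 days × 48 litres/day = 15,648 litres at €0.95/litre → €14865.60
23 November – 31 December 2019: 39 days × 48 litres/day = 1,872 litres at €0.91/litre → €1703.52

€16569.12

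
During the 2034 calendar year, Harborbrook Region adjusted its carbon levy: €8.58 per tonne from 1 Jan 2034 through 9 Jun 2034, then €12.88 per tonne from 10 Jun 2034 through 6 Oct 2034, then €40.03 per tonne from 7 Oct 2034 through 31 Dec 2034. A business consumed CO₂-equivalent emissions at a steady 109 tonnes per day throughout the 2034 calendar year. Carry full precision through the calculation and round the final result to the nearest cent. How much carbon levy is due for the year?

€691,942.90

1 Jan – 9 Jun 2034: 160 days × 109 tonnes/day = 17,440 tonnes at €8.58/tonne → €149,635.20
10 Jun – 6 Oct 2034: 119 days × 109 tonnes/day = 12,971 tonnes at €12.88/tonne → €167,066.48
7 Oct – 31 Dec 2034: 86 days × 109 tonnes/day = 9,374 tonnes at €40.03/tonne → €375,241.22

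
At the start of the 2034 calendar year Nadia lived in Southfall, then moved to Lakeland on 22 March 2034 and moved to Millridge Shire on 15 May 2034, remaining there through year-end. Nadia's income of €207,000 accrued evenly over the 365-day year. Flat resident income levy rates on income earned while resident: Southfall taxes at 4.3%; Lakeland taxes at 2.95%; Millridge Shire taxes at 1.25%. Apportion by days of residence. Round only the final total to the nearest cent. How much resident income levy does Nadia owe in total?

Southfall, 1 January – 21 March 2034: 80 days → €207,000 × 4.3% × 80/365 = €1,950.9041
Lakeland, 22 March – 14 May 2034: 54 days → €207,000 × 2.95% × 54/365 = €903.4274
Millridge Shire, 15 May – 31 December 2034: 231 days → €207,000 × 1.25% × 231/365 = €1,637.5685
Total = €4,491.9000

€4,491.90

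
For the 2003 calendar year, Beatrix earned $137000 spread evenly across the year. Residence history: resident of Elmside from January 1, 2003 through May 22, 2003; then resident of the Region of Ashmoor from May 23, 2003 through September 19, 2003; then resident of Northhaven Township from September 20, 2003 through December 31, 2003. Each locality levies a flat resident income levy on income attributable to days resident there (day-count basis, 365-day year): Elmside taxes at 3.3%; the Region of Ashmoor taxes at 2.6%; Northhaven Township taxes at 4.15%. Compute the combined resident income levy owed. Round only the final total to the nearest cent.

Elmside, January 1 – May 22, 2003: 142 days → $137000 × 3.3% × 142/365 = $1758.8548
The Region of Ashmoor, May 23 – September 19, 2003: 120 days → $137000 × 2.6% × 120/365 = $1171.0685
Northhaven Township, September 20 – December 31, 2003: 103 days → $137000 × 4.15% × 103/365 = $1604.4014
Total = $4534.3247

$4534.32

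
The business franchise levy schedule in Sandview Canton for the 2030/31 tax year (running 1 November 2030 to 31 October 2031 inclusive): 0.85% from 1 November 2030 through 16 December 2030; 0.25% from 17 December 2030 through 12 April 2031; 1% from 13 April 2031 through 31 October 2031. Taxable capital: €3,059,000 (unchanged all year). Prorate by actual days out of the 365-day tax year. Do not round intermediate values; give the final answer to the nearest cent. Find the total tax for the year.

1 November – 16 December 2030: 46 days at 0.85% → €3,059,000 × 0.85% × 46/365 = €3,276.9014
17 December 2030 – 12 April 2031: 117 days at 0.25% → €3,059,000 × 0.25% × 117/365 = €2,451.3904
13 April – 31 October 2031: 202 days at 1% → €3,059,000 × 1% × 202/365 = €16,929.2603
Total = €22,657.5521

€22,657.55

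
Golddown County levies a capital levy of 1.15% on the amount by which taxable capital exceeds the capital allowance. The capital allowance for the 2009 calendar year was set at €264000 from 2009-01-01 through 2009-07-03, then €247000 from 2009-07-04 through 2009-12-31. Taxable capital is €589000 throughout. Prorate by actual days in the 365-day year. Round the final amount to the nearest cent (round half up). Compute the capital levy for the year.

2009-01-01 to 2009-07-03: 184 days, exemption €264000 → (€589000 − €264000) × 1.15% × 184/365 = €1884.1096
2009-07-04 to 2009-12-31: 181 days, exemption €247000 → (€589000 − €247000) × 1.15% × 181/365 = €1950.3370
Total = €3834.4466

€3834.45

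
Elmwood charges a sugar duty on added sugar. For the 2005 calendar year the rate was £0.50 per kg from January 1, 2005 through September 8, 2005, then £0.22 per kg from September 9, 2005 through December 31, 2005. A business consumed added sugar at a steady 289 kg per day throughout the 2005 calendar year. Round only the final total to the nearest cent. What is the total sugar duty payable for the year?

£43,517.62

January 1 – September 8, 2005: 251 days × 289 kg/day = 72,539 kg at £0.50/kg → £36,269.50
September 9 – December 31, 2005: 114 days × 289 kg/day = 32,946 kg at £0.22/kg → £7,248.12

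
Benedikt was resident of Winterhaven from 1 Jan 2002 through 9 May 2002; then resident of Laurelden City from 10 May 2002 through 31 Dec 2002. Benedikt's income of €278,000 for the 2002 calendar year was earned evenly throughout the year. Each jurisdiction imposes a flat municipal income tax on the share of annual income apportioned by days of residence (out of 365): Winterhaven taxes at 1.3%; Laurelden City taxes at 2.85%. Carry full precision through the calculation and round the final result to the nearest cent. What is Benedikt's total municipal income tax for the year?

Winterhaven, 1 Jan – 9 May 2002: 129 days → €278,000 × 1.3% × 129/365 = €1,277.2767
Laurelden City, 10 May – 31 Dec 2002: 236 days → €278,000 × 2.85% × 236/365 = €5,122.8164
Total = €6,400.0932

€6,400.09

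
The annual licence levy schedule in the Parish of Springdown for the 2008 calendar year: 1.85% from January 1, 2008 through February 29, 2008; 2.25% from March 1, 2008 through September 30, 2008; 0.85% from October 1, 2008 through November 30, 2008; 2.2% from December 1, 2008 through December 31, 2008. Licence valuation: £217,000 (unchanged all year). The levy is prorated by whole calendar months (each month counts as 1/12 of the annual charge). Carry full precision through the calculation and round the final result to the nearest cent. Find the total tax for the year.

January 1 – February 29, 2008: 2 months at 1.85% → £217,000 × 1.85% × 2/12 = £669.0833
March 1 – September 30, 2008: 7 months at 2.25% → £217,000 × 2.25% × 7/12 = £2,848.1250
October 1 – November 30, 2008: 2 months at 0.85% → £217,000 × 0.85% × 2/12 = £307.4167
December 1 – December 31, 2008: 1 month at 2.2% → £217,000 × 2.2% × 1/12 = £397.8333
Total = £4,222.4583

£4,222.46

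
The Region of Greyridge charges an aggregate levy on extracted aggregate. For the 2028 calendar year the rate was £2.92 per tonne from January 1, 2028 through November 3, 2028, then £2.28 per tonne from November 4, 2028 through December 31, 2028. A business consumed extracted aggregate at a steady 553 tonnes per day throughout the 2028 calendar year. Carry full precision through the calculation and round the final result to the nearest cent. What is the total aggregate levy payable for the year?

January 1 – November 3, 2028: 308 days × 553 tonnes/day = 170,324 tonnes at £2.92/tonne → £497,346.08
November 4 – December 31, 2028: 58 days × 553 tonnes/day = 32,074 tonnes at £2.28/tonne → £73,128.72

£570,474.80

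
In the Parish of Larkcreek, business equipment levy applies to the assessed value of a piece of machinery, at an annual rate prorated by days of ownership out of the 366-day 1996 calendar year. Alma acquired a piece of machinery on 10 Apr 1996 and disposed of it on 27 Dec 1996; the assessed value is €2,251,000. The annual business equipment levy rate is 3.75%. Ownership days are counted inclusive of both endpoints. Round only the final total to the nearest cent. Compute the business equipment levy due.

Days held (10 Apr – 27 Dec 1996): 262 out of 366
Tax = €2,251,000 × 3.75% × 262/366 = €60,426.4344

€60,426.43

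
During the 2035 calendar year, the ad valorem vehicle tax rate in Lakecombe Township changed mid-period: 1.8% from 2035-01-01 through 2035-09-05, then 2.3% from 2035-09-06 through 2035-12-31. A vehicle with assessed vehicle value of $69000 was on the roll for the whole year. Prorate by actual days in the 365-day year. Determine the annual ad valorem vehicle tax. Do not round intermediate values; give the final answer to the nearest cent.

$1352.59

2035-01-01 to 2035-09-05: 248 days at 1.8% → $69000 × 1.8% × 248/365 = $843.8795
2035-09-06 to 2035-12-31: 117 days at 2.3% → $69000 × 2.3% × 117/365 = $508.7096
Total = $1352.5890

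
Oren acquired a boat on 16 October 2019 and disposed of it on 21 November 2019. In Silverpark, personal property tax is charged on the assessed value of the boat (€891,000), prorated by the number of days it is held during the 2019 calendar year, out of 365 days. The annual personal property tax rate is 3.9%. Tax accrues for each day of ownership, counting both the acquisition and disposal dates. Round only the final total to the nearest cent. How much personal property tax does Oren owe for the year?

Days held (16 October – 21 November 2019): 37 out of 365
Tax = €891,000 × 3.9% × 37/365 = €3,522.5014

€3,522.50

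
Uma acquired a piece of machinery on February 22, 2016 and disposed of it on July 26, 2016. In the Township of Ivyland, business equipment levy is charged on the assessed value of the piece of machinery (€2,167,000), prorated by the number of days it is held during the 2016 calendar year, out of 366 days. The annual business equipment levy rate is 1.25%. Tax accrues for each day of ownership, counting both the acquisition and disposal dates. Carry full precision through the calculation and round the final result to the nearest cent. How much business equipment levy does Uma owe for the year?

Days held (February 22 – July 26, 2016): 156 out of 366
Tax = €2,167,000 × 1.25% × 156/366 = €11,545.4918

€11,545.49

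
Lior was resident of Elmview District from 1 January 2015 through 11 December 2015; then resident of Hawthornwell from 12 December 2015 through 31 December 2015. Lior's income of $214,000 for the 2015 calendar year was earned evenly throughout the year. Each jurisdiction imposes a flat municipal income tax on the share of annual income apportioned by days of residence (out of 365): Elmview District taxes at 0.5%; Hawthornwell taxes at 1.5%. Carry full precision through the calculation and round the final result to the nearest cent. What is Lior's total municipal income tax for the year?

Elmview District, 1 January – 11 December 2015: 345 days → $214,000 × 0.5% × 345/365 = $1,011.3699
Hawthornwell, 12 December – 31 December 2015: 20 days → $214,000 × 1.5% × 20/365 = $175.8904
Total = $1,187.2603

$1,187.26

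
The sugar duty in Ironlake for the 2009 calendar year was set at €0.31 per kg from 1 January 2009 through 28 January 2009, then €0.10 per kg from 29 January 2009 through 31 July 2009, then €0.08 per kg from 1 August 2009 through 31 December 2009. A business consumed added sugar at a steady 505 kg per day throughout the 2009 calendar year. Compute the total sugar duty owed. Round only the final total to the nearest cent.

1 January – 28 January 2009: 28 days × 505 kg/day = 14,140 kg at €0.31/kg → €4383.40
29 January – 31 July 2009: 184 days × 505 kg/day = 92,920 kg at €0.10/kg → €9292.00
1 August – 31 December 2009: 153 days × 505 kg/day = 77,265 kg at €0.08/kg → €6181.20

€19856.60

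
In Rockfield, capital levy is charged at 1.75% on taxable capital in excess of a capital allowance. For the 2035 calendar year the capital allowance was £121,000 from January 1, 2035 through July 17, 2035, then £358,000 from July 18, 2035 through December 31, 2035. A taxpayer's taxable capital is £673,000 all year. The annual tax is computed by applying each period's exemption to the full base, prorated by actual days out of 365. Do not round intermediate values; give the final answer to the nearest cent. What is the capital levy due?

January 1 – July 17, 2035: 198 days, exemption £121,000 → (£673,000 − £121,000) × 1.75% × 198/365 = £5,240.2192
July 18 – December 31, 2035: 167 days, exemption £358,000 → (£673,000 − £358,000) × 1.75% × 167/365 = £2,522.1575
Total = £7,762.3767

£7,762.38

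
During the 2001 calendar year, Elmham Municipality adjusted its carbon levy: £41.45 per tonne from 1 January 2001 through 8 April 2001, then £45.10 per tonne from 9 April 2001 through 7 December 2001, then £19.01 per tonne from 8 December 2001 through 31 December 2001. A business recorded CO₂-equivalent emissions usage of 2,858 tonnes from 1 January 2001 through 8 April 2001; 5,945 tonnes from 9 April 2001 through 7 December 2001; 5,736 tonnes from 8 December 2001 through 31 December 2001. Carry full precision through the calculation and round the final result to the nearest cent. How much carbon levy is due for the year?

£495624.96

1 January – 8 April 2001: 2,858 tonnes at £41.45/tonne → £118464.10
9 April – 7 December 2001: 5,945 tonnes at £45.10/tonne → £268119.50
8 December – 31 December 2001: 5,736 tonnes at £19.01/tonne → £109041.36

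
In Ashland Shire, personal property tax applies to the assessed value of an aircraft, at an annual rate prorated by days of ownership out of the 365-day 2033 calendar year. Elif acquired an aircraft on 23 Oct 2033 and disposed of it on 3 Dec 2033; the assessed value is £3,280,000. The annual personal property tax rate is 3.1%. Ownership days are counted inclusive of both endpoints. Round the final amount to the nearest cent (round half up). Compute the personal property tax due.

Days held (23 Oct – 3 Dec 2033): 42 out of 365
Tax = £3,280,000 × 3.1% × 42/365 = £11,700.1644

£11,700.16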